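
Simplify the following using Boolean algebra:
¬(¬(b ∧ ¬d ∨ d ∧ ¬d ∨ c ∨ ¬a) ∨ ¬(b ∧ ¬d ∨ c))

b ∧ ¬d ∨ c

¬(¬(b ∧ ¬d ∨ d ∧ ¬d ∨ c ∨ ¬a) ∨ ¬(b ∧ ¬d ∨ c))
= (b ∧ ¬d ∨ d ∧ ¬d ∨ c ∨ ¬a) ∧ (b ∧ ¬d ∨ c)   (De Morgan)
= (b ∧ ¬d ∨ c ∨ ¬a) ∧ (b ∧ ¬d ∨ c)   (complement / identity)
= b ∧ ¬d ∨ c   (absorption)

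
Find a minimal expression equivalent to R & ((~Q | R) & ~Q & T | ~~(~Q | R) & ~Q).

R & ((~Q | R) & ~Q & T | ~~(~Q | R) & ~Q)
= R & ((~Q | R) & ~Q & T | (~Q | R) & ~Q)   (double negation)
= R & (~Q | R) & ~Q   (absorption)
= R & ~Q   (absorption)

R & ~Q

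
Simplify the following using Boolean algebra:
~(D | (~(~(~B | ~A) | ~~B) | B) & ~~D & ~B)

~D

~(D | (~(~(~B | ~A) | ~~B) | B) & ~~D & ~B)
= ~(D | (~(~(~B | ~A) | ~~B) | B) & D & ~B)   (double negation)
= ~(D | ((~B | ~A) & ~B | B) & D & ~B)   (De Morgan)
= ~(D | (~B | B) & D & ~B)   (absorption)
= ~(D | D & ~B)   (complement / identity)
= ~D   (absorption)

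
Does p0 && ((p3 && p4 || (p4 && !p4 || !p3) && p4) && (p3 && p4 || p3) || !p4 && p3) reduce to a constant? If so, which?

no

p0 && ((p3 && p4 || (p4 && !p4 || !p3) && p4) && (p3 && p4 || p3) || !p4 && p3)
= p0 && ((p3 && p4 || (p4 && !p4 || !p3) && p4) && p3 || !p4 && p3)   — absorption
= p0 && ((p3 && p4 || !p3 && p4) && p3 || !p4 && p3)   — complement / identity
= p0 && (p4 && p3 || !p4 && p3)   — distribution
= p0 && p3   — distribution
This depends on p0, p3, so it is not a constant.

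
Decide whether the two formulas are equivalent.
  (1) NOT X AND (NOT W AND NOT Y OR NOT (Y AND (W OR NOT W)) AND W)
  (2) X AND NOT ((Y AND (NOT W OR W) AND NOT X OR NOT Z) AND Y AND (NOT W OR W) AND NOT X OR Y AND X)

No

E1: NOT X AND (NOT W AND NOT Y OR NOT (Y AND (W OR NOT W)) AND W)
    = NOT X AND (NOT W AND NOT Y OR NOT Y AND W)
    = NOT X AND NOT Y
E2: X AND NOT ((Y AND (NOT W OR W) AND NOT X OR NOT Z) AND Y AND (NOT W OR W) AND NOT X OR Y AND X)
    = X AND NOT (Y AND (NOT W OR W) AND NOT X OR Y AND X)
    = X AND NOT (Y AND NOT X OR Y AND X)
    = X AND NOT Y
These differ: at W=0, X=1, Y=0, Z=1, E1 = 0 but E2 = 1.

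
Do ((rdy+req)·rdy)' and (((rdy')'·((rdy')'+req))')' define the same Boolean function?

No

E1: ((rdy+req)·rdy)'
    = rdy'   — absorption
E2: (((rdy')'·((rdy')'+req))')'
    = (((rdy')')')'   — absorption
    = (rdy')'   — double negation
    = rdy   — double negation
These differ: at rdy=0, req=0, E1 = 1 but E2 = 0.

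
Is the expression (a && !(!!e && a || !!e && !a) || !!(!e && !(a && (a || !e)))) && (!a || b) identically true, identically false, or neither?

(a && !(!!e && a || !!e && !a) || !!(!e && !(a && (a || !e)))) && (!a || b)
= (a && !!!e || !!(!e && !(a && (a || !e)))) && (!a || b)
= (a && !!!e || !e && !(a && (a || !e))) && (!a || b)
= (a && !!!e || !e && !a) && (!a || b)
= (a && !e || !e && !a) && (!a || b)
= !e && (!a || b)
This depends on a, b, e, so it is not a constant.

neither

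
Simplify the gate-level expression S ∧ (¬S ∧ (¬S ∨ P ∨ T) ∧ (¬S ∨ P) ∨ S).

S

S ∧ (¬S ∧ (¬S ∨ P ∨ T) ∧ (¬S ∨ P) ∨ S)
= S ∧ (¬S ∧ (¬S ∨ P) ∨ S)   (absorption)
= S ∧ (¬S ∨ S)   (absorption)
= S   (complement / identity)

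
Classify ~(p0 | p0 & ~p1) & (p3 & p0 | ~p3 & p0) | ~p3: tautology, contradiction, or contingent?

contingent

~(p0 | p0 & ~p1) & (p3 & p0 | ~p3 & p0) | ~p3
= ~(p0 | p0 & ~p1) & p0 | ~p3   [distribution]
= ~p0 & p0 | ~p3   [absorption]
= ~p3   [complement / identity]
This depends on p3, so it is not a constant.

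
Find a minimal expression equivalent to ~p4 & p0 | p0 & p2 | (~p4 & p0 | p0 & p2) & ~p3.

~p4 & p0 | p0 & p2 | (~p4 & p0 | p0 & p2) & ~p3
= ~p4 & p0 | p0 & p2
= (~p4 | p2) & p0

(~p4 | p2) & p0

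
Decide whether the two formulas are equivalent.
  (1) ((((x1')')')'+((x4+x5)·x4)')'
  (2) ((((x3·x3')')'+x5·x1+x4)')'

E1: ((((x1')')')'+((x4+x5)·x4)')'
    = ((x1')'+((x4+x5)·x4)')'   — double negation
    = ((x1')'+x4')'   — absorption
    = x1'·x4   — De Morgan
E2: ((((x3·x3')')'+x5·x1+x4)')'
    = ((x3·x3')')'+x5·x1+x4   — double negation
    = x3·x3'+x5·x1+x4   — double negation
    = x5·x1+x4   — complement / identity
These differ: at x1=1, x3=0, x4=1, x5=1, E1 = 0 but E2 = 1.

No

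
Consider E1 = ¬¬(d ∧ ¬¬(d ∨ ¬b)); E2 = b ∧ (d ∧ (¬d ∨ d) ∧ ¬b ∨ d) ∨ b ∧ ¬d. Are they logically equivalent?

E1: ¬¬(d ∧ ¬¬(d ∨ ¬b))
    = ¬¬(d ∧ (d ∨ ¬b))   [double negation]
    = ¬¬d   [absorption]
    = d   [double negation]
E2: b ∧ (d ∧ (¬d ∨ d) ∧ ¬b ∨ d) ∨ b ∧ ¬d
    = b ∧ (d ∧ ¬b ∨ d) ∨ b ∧ ¬d   [complement / identity]
    = b ∧ d ∨ b ∧ ¬d   [absorption]
    = b   [distribution]
These differ: at b=1, d=0, E1 = 0 but E2 = 1.

No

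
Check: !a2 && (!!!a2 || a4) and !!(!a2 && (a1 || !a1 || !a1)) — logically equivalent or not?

Yes

E1: !a2 && (!!!a2 || a4)
    = !a2 && (!a2 || a4)   [double negation]
    = !a2   [absorption]
E2: !!(!a2 && (a1 || !a1 || !a1))
    = !!(!a2 && (a1 || !a1))   [idempotence]
    = !!!a2   [complement / identity]
    = !a2   [double negation]
Both reduce to !a2, so they are equivalent.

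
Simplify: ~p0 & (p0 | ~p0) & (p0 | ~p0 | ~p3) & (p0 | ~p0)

~p0

~p0 & (p0 | ~p0) & (p0 | ~p0 | ~p3) & (p0 | ~p0)
= ~p0 & (p0 | ~p0) & (p0 | ~p0)   (absorption)
= ~p0 & (p0 | ~p0)   (idempotence)
= ~p0   (complement / identity)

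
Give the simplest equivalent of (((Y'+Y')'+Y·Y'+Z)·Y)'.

(((Y'+Y')'+Y·Y'+Z)·Y)'
= ((Y·Y+Y·Y'+Z)·Y)'   (De Morgan)
= ((Y+Z)·Y)'   (distribution)
= Y'   (absorption)

Y'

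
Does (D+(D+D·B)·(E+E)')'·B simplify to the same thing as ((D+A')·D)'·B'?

No

E1: (D+(D+D·B)·(E+E)')'·B
    = (D+D·(E+E)')'·B   (absorption)
    = (D+D·E')'·B   (idempotence)
    = D'·B   (absorption)
E2: ((D+A')·D)'·B'
    = D'·B'   (absorption)
These differ: at A=1, B=0, D=0, E=1, E1 = 0 but E2 = 1.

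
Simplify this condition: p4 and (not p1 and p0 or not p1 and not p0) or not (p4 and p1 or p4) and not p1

p4 and (not p1 and p0 or not p1 and not p0) or not (p4 and p1 or p4) and not p1
= p4 and (not p1 and p0 or not p1 and not p0) or not p4 and not p1   [absorption]
= p4 and not p1 or not p4 and not p1   [distribution]
= not p1   [distribution]

not p1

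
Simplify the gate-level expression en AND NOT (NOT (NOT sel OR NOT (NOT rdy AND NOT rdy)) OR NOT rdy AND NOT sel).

en AND NOT (NOT (NOT sel OR NOT (NOT rdy AND NOT rdy)) OR NOT rdy AND NOT sel)
= en AND NOT (NOT (NOT sel OR NOT NOT rdy) OR NOT rdy AND NOT sel)   [idempotence]
= en AND NOT (sel AND NOT rdy OR NOT rdy AND NOT sel)   [De Morgan]
= en AND NOT NOT rdy   [distribution]
= en AND rdy   [double negation]

en AND rdy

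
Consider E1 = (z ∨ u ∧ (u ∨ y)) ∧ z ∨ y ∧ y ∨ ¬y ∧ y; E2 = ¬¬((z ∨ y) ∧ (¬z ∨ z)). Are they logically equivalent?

Yes

E1: (z ∨ u ∧ (u ∨ y)) ∧ z ∨ y ∧ y ∨ ¬y ∧ y
    = (z ∨ u) ∧ z ∨ y ∧ y ∨ ¬y ∧ y   [absorption]
    = (z ∨ u) ∧ z ∨ y   [distribution]
    = z ∨ y   [absorption]
E2: ¬¬((z ∨ y) ∧ (¬z ∨ z))
    = (z ∨ y) ∧ (¬z ∨ z)   [double negation]
    = z ∨ y   [complement / identity]
Both reduce to z ∨ y, so they are equivalent.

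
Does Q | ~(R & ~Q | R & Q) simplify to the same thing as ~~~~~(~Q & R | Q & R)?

E1: Q | ~(R & ~Q | R & Q)
    = Q | ~R   [distribution]
E2: ~~~~~(~Q & R | Q & R)
    = ~~~~~R   [distribution]
    = ~~~R   [double negation]
    = ~R   [double negation]
These differ: at Q=1, R=1, E1 = 1 but E2 = 0.

No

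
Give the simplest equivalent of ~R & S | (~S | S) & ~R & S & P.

~R & S | (~S | S) & ~R & S & P
= ~R & S | ~R & S & P   (complement / identity)
= ~R & S   (absorption)

~R & S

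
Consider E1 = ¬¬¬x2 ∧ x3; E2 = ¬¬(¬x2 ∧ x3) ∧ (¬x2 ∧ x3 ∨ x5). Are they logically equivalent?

Yes

E1: ¬¬¬x2 ∧ x3
    = ¬x2 ∧ x3
E2: ¬¬(¬x2 ∧ x3) ∧ (¬x2 ∧ x3 ∨ x5)
    = ¬x2 ∧ x3 ∧ (¬x2 ∧ x3 ∨ x5)
    = ¬x2 ∧ x3
Both reduce to ¬x2 ∧ x3, so they are equivalent.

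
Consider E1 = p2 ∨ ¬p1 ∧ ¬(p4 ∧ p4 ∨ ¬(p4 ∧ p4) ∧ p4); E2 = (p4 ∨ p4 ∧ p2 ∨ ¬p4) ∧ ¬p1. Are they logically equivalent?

E1: p2 ∨ ¬p1 ∧ ¬(p4 ∧ p4 ∨ ¬(p4 ∧ p4) ∧ p4)
    = p2 ∨ ¬p1 ∧ ¬(p4 ∧ p4 ∨ ¬p4 ∧ p4)   (idempotence)
    = p2 ∨ ¬p1 ∧ ¬p4   (distribution)
E2: (p4 ∨ p4 ∧ p2 ∨ ¬p4) ∧ ¬p1
    = (p4 ∨ ¬p4) ∧ ¬p1   (absorption)
    = ¬p1   (complement / identity)
These differ: at p1=1, p2=1, p4=0, E1 = 1 but E2 = 0.

No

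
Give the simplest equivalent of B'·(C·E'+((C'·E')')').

B'·(C·E'+((C'·E')')')
= B'·(C·E'+C'·E')
= B'·E'

B'·E'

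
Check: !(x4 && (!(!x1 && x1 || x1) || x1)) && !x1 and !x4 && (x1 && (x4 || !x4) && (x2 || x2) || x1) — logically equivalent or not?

E1: !(x4 && (!(!x1 && x1 || x1) || x1)) && !x1
    = !(x4 && (!x1 || x1)) && !x1   (complement / identity)
    = !x4 && !x1   (complement / identity)
E2: !x4 && (x1 && (x4 || !x4) && (x2 || x2) || x1)
    = !x4 && (x1 && (x2 || x2) || x1)   (complement / identity)
    = !x4 && (x1 && x2 || x1)   (idempotence)
    = !x4 && x1   (absorption)
These differ: at x1=1, x2=1, x4=0, E1 = 0 but E2 = 1.

No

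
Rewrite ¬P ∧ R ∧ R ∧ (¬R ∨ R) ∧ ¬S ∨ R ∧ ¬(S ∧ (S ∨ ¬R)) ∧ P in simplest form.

R ∧ ¬S

¬P ∧ R ∧ R ∧ (¬R ∨ R) ∧ ¬S ∨ R ∧ ¬(S ∧ (S ∨ ¬R)) ∧ P
= ¬P ∧ R ∧ R ∧ ¬S ∨ R ∧ ¬(S ∧ (S ∨ ¬R)) ∧ P   [complement / identity]
= ¬P ∧ R ∧ ¬S ∨ R ∧ ¬(S ∧ (S ∨ ¬R)) ∧ P   [idempotence]
= ¬P ∧ R ∧ ¬S ∨ R ∧ ¬S ∧ P   [absorption]
= R ∧ ¬S   [distribution]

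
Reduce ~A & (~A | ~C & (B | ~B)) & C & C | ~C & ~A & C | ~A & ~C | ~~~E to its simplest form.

~A | ~E

~A & (~A | ~C & (B | ~B)) & C & C | ~C & ~A & C | ~A & ~C | ~~~E
= ~A & (~A | ~C) & C & C | ~C & ~A & C | ~A & ~C | ~~~E   — complement / identity
= ~A & C & C | ~C & ~A & C | ~A & ~C | ~~~E   — absorption
= ~A & C | ~A & ~C | ~~~E   — distribution
= ~A & C | ~A & ~C | ~E   — double negation
= ~A | ~E   — distribution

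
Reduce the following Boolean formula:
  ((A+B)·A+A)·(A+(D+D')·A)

((A+B)·A+A)·(A+(D+D')·A)
= ((A+B)·A+A)·(A+A)
= (A+A)·(A+A)
= A+A
= A

A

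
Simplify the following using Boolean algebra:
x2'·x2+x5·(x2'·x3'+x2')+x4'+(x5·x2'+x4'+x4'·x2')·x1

x5·x2'+x4'

x2'·x2+x5·(x2'·x3'+x2')+x4'+(x5·x2'+x4'+x4'·x2')·x1
= x5·(x2'·x3'+x2')+x4'+(x5·x2'+x4'+x4'·x2')·x1   [complement / identity]
= x5·(x2'·x3'+x2')+x4'+(x5·x2'+x4')·x1   [absorption]
= x5·x2'+x4'+(x5·x2'+x4')·x1   [absorption]
= x5·x2'+x4'   [absorption]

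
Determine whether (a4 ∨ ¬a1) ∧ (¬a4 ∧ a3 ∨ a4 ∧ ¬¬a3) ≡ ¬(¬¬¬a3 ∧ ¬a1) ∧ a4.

E1: (a4 ∨ ¬a1) ∧ (¬a4 ∧ a3 ∨ a4 ∧ ¬¬a3)
    = (a4 ∨ ¬a1) ∧ (¬a4 ∧ a3 ∨ a4 ∧ a3)
    = (a4 ∨ ¬a1) ∧ a3
E2: ¬(¬¬¬a3 ∧ ¬a1) ∧ a4
    = ¬(¬a3 ∧ ¬a1) ∧ a4
    = (a3 ∨ a1) ∧ a4
These differ: at a1=0, a3=1, a4=0, E1 = 1 but E2 = 0.

No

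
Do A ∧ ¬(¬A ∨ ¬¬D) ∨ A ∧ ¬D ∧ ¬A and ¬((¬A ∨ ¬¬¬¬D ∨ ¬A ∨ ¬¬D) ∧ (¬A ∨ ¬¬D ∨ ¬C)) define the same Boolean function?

E1: A ∧ ¬(¬A ∨ ¬¬D) ∨ A ∧ ¬D ∧ ¬A
    = A ∧ A ∧ ¬D ∨ A ∧ ¬D ∧ ¬A   — De Morgan
    = A ∧ ¬D   — distribution
E2: ¬((¬A ∨ ¬¬¬¬D ∨ ¬A ∨ ¬¬D) ∧ (¬A ∨ ¬¬D ∨ ¬C))
    = ¬((¬A ∨ ¬¬D ∨ ¬A ∨ ¬¬D) ∧ (¬A ∨ ¬¬D ∨ ¬C))   — double negation
    = ¬(¬A ∨ ¬¬D ∨ (¬A ∨ ¬¬D) ∧ ¬C)   — distribution
    = ¬(¬A ∨ ¬¬D)   — absorption
    = A ∧ ¬D   — De Morgan
Both reduce to A ∧ ¬D, so they are equivalent.

Yes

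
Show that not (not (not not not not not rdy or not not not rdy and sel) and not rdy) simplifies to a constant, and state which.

True

not (not (not not not not not rdy or not not not rdy and sel) and not rdy)
= not (not (not not not rdy or not not not rdy and sel) and not rdy)   — double negation
= not (not not not not rdy and not rdy)   — absorption
= not not not rdy or rdy   — De Morgan
= not rdy or rdy   — double negation
= True   — complement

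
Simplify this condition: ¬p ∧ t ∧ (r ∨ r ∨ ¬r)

¬p ∧ t

¬p ∧ t ∧ (r ∨ r ∨ ¬r)
= ¬p ∧ t ∧ (r ∨ ¬r)   [idempotence]
= ¬p ∧ t   [complement / identity]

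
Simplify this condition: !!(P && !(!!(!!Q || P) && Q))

P && !Q

!!(P && !(!!(!!Q || P) && Q))
= !!(P && !(!!(Q || P) && Q))   [double negation]
= P && !(!!(Q || P) && Q)   [double negation]
= P && !((Q || P) && Q)   [double negation]
= P && !Q   [absorption]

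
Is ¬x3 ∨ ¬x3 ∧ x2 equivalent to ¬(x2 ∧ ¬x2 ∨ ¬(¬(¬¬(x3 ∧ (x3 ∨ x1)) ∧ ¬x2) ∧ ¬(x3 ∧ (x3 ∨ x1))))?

Yes

E1: ¬x3 ∨ ¬x3 ∧ x2
    = ¬x3   — absorption
E2: ¬(x2 ∧ ¬x2 ∨ ¬(¬(¬¬(x3 ∧ (x3 ∨ x1)) ∧ ¬x2) ∧ ¬(x3 ∧ (x3 ∨ x1))))
    = ¬¬(¬(¬¬(x3 ∧ (x3 ∨ x1)) ∧ ¬x2) ∧ ¬(x3 ∧ (x3 ∨ x1)))   — complement / identity
    = ¬(¬¬(x3 ∧ (x3 ∨ x1)) ∧ ¬x2 ∨ x3 ∧ (x3 ∨ x1))   — De Morgan
    = ¬(x3 ∧ (x3 ∨ x1) ∧ ¬x2 ∨ x3 ∧ (x3 ∨ x1))   — double negation
    = ¬(x3 ∧ (x3 ∨ x1))   — absorption
    = ¬x3   — absorption
Both reduce to ¬x3, so they are equivalent.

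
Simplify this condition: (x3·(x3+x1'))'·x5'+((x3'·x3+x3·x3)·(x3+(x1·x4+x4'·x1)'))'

x3'

(x3·(x3+x1'))'·x5'+((x3'·x3+x3·x3)·(x3+(x1·x4+x4'·x1)'))'
= (x3·(x3+x1'))'·x5'+(x3·(x3+(x1·x4+x4'·x1)'))'   (distribution)
= (x3·(x3+x1'))'·x5'+(x3·(x3+x1'))'   (distribution)
= (x3·(x3+x1'))'   (absorption)
= x3'   (absorption)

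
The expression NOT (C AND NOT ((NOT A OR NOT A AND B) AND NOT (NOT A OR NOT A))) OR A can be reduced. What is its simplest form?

NOT (C AND NOT ((NOT A OR NOT A AND B) AND NOT (NOT A OR NOT A))) OR A
= NOT (C AND NOT ((NOT A OR NOT A AND B) AND NOT NOT A)) OR A   [idempotence]
= NOT (C AND NOT (NOT A AND NOT NOT A)) OR A   [absorption]
= NOT (C AND (A OR NOT A)) OR A   [De Morgan]
= NOT C OR A   [complement / identity]

NOT C OR A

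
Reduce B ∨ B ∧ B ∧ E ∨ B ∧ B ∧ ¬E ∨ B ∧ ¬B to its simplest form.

B

B ∨ B ∧ B ∧ E ∨ B ∧ B ∧ ¬E ∨ B ∧ ¬B
= B ∨ B ∧ B ∨ B ∧ ¬B   [distribution]
= B ∨ B   [distribution]
= B   [idempotence]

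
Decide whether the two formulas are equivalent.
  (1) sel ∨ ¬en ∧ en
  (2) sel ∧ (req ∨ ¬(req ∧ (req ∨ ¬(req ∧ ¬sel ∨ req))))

Yes

E1: sel ∨ ¬en ∧ en
    = sel
E2: sel ∧ (req ∨ ¬(req ∧ (req ∨ ¬(req ∧ ¬sel ∨ req))))
    = sel ∧ (req ∨ ¬(req ∧ (req ∨ ¬req)))
    = sel ∧ (req ∨ ¬req)
    = sel
Both reduce to sel, so they are equivalent.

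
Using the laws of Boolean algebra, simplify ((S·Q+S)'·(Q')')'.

S+Q'

((S·Q+S)'·(Q')')'
= (S'·(Q')')'   [absorption]
= S+Q'   [De Morgan]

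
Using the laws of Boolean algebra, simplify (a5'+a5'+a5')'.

(a5'+a5'+a5')'
= (a5'+a5')'   — idempotence
= (a5')'   — idempotence
= a5   — double negation

a5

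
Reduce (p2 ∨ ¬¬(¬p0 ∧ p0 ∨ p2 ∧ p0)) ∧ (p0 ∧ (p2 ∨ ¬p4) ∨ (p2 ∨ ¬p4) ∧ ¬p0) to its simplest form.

(p2 ∨ ¬¬(¬p0 ∧ p0 ∨ p2 ∧ p0)) ∧ (p0 ∧ (p2 ∨ ¬p4) ∨ (p2 ∨ ¬p4) ∧ ¬p0)
= (p2 ∨ ¬¬(¬p0 ∧ p0 ∨ p2 ∧ p0)) ∧ (p2 ∨ ¬p4)
= (p2 ∨ ¬¬(p2 ∧ p0)) ∧ (p2 ∨ ¬p4)
= (p2 ∨ p2 ∧ p0) ∧ (p2 ∨ ¬p4)
= p2 ∧ (p2 ∨ ¬p4)
= p2

p2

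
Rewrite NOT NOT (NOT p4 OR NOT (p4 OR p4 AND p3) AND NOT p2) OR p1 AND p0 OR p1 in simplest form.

NOT p4 OR p1

NOT NOT (NOT p4 OR NOT (p4 OR p4 AND p3) AND NOT p2) OR p1 AND p0 OR p1
= NOT NOT (NOT p4 OR NOT p4 AND NOT p2) OR p1 AND p0 OR p1   (absorption)
= NOT NOT NOT p4 OR p1 AND p0 OR p1   (absorption)
= NOT NOT NOT p4 OR p1   (absorption)
= NOT p4 OR p1   (double negation)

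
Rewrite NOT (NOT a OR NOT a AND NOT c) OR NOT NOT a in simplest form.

NOT (NOT a OR NOT a AND NOT c) OR NOT NOT a
= NOT NOT a OR NOT NOT a
= NOT NOT a
= a

a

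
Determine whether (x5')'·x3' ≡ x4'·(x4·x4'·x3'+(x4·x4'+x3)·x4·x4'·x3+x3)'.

E1: (x5')'·x3'
    = x5·x3'   (double negation)
E2: x4'·(x4·x4'·x3'+(x4·x4'+x3)·x4·x4'·x3+x3)'
    = x4'·(x4·x4'·x3'+x4·x4'·x3+x3)'   (absorption)
    = x4'·(x4·x4'+x3)'   (distribution)
    = x4'·x3'   (complement / identity)
These differ: at x3=0, x4=0, x5=0, E1 = 0 but E2 = 1.

No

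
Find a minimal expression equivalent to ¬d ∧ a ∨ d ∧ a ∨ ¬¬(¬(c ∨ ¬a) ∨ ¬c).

a ∨ ¬c

¬d ∧ a ∨ d ∧ a ∨ ¬¬(¬(c ∨ ¬a) ∨ ¬c)
= ¬d ∧ a ∨ d ∧ a ∨ ¬((c ∨ ¬a) ∧ c)   [De Morgan]
= a ∨ ¬((c ∨ ¬a) ∧ c)   [distribution]
= a ∨ ¬c   [absorption]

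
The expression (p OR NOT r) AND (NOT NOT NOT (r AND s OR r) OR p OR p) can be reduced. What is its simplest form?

NOT r OR p

(p OR NOT r) AND (NOT NOT NOT (r AND s OR r) OR p OR p)
= (p OR NOT r) AND (NOT NOT NOT r OR p OR p)   [absorption]
= (p OR NOT r) AND (NOT r OR p OR p)   [double negation]
= NOT r OR p AND (p OR p)   [distribution]
= NOT r OR p AND p   [idempotence]
= NOT r OR p   [idempotence]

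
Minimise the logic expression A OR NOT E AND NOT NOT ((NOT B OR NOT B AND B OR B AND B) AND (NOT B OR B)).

A OR NOT E

A OR NOT E AND NOT NOT ((NOT B OR NOT B AND B OR B AND B) AND (NOT B OR B))
= A OR NOT E AND (NOT B OR NOT B AND B OR B AND B) AND (NOT B OR B)   (double negation)
= A OR NOT E AND (NOT B OR B) AND (NOT B OR B)   (distribution)
= A OR NOT E AND (NOT B OR B)   (complement / identity)
= A OR NOT E   (complement / identity)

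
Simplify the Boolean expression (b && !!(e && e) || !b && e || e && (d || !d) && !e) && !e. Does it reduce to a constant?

(b && !!(e && e) || !b && e || e && (d || !d) && !e) && !e
= (b && !!e || !b && e || e && (d || !d) && !e) && !e   [idempotence]
= (b && e || !b && e || e && (d || !d) && !e) && !e   [double negation]
= (b && e || !b && e || e && !e) && !e   [complement / identity]
= (e || e && !e) && !e   [distribution]
= e && !e   [complement / identity]
= false   [complement]

false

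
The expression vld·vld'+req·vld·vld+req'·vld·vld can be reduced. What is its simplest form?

vld·vld'+req·vld·vld+req'·vld·vld
= vld·vld'+vld·vld   (distribution)
= vld   (distribution)

vld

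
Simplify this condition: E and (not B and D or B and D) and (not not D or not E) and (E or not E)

E and (not B and D or B and D) and (not not D or not E) and (E or not E)
= E and D and (not not D or not E) and (E or not E)
= E and D and (D or not E) and (E or not E)
= E and D and (D or not E)
= E and D

E and D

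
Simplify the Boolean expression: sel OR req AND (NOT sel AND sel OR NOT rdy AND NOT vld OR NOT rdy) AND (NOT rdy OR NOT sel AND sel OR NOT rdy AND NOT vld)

sel OR req AND NOT rdy

sel OR req AND (NOT sel AND sel OR NOT rdy AND NOT vld OR NOT rdy) AND (NOT rdy OR NOT sel AND sel OR NOT rdy AND NOT vld)
= sel OR req AND (NOT rdy AND NOT rdy OR NOT sel AND sel OR NOT rdy AND NOT vld)
= sel OR req AND (NOT rdy AND NOT rdy OR NOT rdy AND NOT vld)
= sel OR req AND (NOT rdy OR NOT vld) AND NOT rdy
= sel OR req AND NOT rdy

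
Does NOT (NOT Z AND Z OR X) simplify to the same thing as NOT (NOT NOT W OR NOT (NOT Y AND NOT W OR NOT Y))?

E1: NOT (NOT Z AND Z OR X)
    = NOT X   [complement / identity]
E2: NOT (NOT NOT W OR NOT (NOT Y AND NOT W OR NOT Y))
    = NOT (NOT NOT W OR NOT NOT Y)   [absorption]
    = NOT W AND NOT Y   [De Morgan]
These differ: at W=0, X=1, Y=0, Z=0, E1 = 0 but E2 = 1.

No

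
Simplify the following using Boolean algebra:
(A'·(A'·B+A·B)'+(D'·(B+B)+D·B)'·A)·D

(A'·(A'·B+A·B)'+(D'·(B+B)+D·B)'·A)·D
= (A'·(A'·B+A·B)'+(D'·B+D·B)'·A)·D   (idempotence)
= (A'·(A'·B+A·B)'+B'·A)·D   (distribution)
= (A'·B'+B'·A)·D   (distribution)
= B'·D   (distribution)

B'·D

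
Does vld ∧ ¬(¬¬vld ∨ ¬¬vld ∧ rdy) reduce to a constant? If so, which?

yes, False

vld ∧ ¬(¬¬vld ∨ ¬¬vld ∧ rdy)
= vld ∧ ¬¬¬vld   — absorption
= vld ∧ ¬vld   — double negation
= False   — complement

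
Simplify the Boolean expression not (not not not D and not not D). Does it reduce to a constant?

True

not (not not not D and not not D)
= not (not D and not not D)   [double negation]
= D or not D   [De Morgan]
= True   [complement]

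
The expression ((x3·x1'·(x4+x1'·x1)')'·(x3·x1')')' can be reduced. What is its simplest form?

((x3·x1'·(x4+x1'·x1)')'·(x3·x1')')'
= x3·x1'·(x4+x1'·x1)'+x3·x1'   [De Morgan]
= x3·x1'·x4'+x3·x1'   [complement / identity]
= x3·x1'   [absorption]

x3·x1'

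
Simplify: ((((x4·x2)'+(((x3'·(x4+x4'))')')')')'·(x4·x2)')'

((((x4·x2)'+(((x3'·(x4+x4'))')')')')'·(x4·x2)')'
= ((((x4·x2)'+(x3'·(x4+x4'))')')'·(x4·x2)')'
= ((((x4·x2)'+(x3')')')'·(x4·x2)')'
= ((x4·x2)'+(x3')')'+x4·x2
= x4·x2·x3'+x4·x2
= x4·x2

x4·x2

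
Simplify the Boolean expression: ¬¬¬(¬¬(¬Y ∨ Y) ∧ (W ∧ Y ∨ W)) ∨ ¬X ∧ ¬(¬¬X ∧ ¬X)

¬¬¬(¬¬(¬Y ∨ Y) ∧ (W ∧ Y ∨ W)) ∨ ¬X ∧ ¬(¬¬X ∧ ¬X)
= ¬¬¬(¬¬(¬Y ∨ Y) ∧ (W ∧ Y ∨ W)) ∨ ¬X ∧ (¬X ∨ X)   [De Morgan]
= ¬¬¬((¬Y ∨ Y) ∧ (W ∧ Y ∨ W)) ∨ ¬X ∧ (¬X ∨ X)   [double negation]
= ¬¬¬((¬Y ∨ Y) ∧ (W ∧ Y ∨ W)) ∨ ¬X   [complement / identity]
= ¬((¬Y ∨ Y) ∧ (W ∧ Y ∨ W)) ∨ ¬X   [double negation]
= ¬(W ∧ Y ∨ W) ∨ ¬X   [complement / identity]
= ¬W ∨ ¬X   [absorption]

¬W ∨ ¬X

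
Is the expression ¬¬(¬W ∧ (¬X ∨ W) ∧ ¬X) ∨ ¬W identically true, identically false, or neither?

neither

¬¬(¬W ∧ (¬X ∨ W) ∧ ¬X) ∨ ¬W
= ¬W ∧ (¬X ∨ W) ∧ ¬X ∨ ¬W
= ¬W ∧ ¬X ∨ ¬W
= ¬W
This depends on W, so it is not a constant.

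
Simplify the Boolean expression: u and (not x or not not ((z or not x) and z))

u and (not x or z)

u and (not x or not not ((z or not x) and z))
= u and (not x or (z or not x) and z)   (double negation)
= u and (not x or z)   (absorption)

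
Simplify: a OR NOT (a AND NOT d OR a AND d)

a OR NOT (a AND NOT d OR a AND d)
= a OR NOT a   (distribution)
= TRUE   (complement)

TRUE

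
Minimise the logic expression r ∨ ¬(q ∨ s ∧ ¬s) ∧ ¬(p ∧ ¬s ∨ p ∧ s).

r ∨ ¬q ∧ ¬p

r ∨ ¬(q ∨ s ∧ ¬s) ∧ ¬(p ∧ ¬s ∨ p ∧ s)
= r ∨ ¬(q ∨ s ∧ ¬s) ∧ ¬p   [distribution]
= r ∨ ¬q ∧ ¬p   [complement / identity]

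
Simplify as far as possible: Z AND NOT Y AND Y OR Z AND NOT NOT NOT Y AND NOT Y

Z AND NOT Y

Z AND NOT Y AND Y OR Z AND NOT NOT NOT Y AND NOT Y
= Z AND NOT Y AND Y OR Z AND NOT Y AND NOT Y
= (Y OR NOT Y) AND Z AND NOT Y
= Z AND NOT Y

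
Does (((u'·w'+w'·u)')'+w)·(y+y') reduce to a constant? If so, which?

yes, True

(((u'·w'+w'·u)')'+w)·(y+y')
= (((w')')'+w)·(y+y')
= ((w')')'+w
= w'+w
= 1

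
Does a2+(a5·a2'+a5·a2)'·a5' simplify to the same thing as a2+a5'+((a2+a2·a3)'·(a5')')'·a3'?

Yes

E1: a2+(a5·a2'+a5·a2)'·a5'
    = a2+a5'·a5'   [distribution]
    = a2+a5'   [idempotence]
E2: a2+a5'+((a2+a2·a3)'·(a5')')'·a3'
    = a2+a5'+(a2+a2·a3+a5')·a3'   [De Morgan]
    = a2+a5'+(a2+a5')·a3'   [absorption]
    = a2+a5'   [absorption]
Both reduce to a2+a5', so they are equivalent.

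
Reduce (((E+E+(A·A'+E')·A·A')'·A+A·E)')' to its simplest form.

A

(((E+E+(A·A'+E')·A·A')'·A+A·E)')'
= (((E+E+A·A')'·A+A·E)')'   (absorption)
= (((E+E)'·A+A·E)')'   (complement / identity)
= (E+E)'·A+A·E   (double negation)
= E'·A+A·E   (idempotence)
= A   (distribution)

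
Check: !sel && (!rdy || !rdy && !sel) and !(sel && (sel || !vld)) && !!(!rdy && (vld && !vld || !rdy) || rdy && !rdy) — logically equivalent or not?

Yes

E1: !sel && (!rdy || !rdy && !sel)
    = !sel && !rdy
E2: !(sel && (sel || !vld)) && !!(!rdy && (vld && !vld || !rdy) || rdy && !rdy)
    = !(sel && (sel || !vld)) && !!(!rdy && !rdy || rdy && !rdy)
    = !sel && !!(!rdy && !rdy || rdy && !rdy)
    = !sel && !!!rdy
    = !sel && !rdy
Both reduce to !sel && !rdy, so they are equivalent.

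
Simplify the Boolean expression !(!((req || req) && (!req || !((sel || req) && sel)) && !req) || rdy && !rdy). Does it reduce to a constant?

!(!((req || req) && (!req || !((sel || req) && sel)) && !req) || rdy && !rdy)
= !(!(req && (!req || !((sel || req) && sel)) && !req) || rdy && !rdy)   [idempotence]
= !!(req && (!req || !((sel || req) && sel)) && !req)   [complement / identity]
= !!(req && (!req || !sel) && !req)   [absorption]
= !!(req && !req)   [absorption]
= req && !req   [double negation]
= false   [complement]

false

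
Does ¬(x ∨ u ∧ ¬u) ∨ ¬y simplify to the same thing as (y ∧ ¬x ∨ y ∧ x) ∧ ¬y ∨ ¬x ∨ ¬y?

Yes

E1: ¬(x ∨ u ∧ ¬u) ∨ ¬y
    = ¬x ∨ ¬y   [complement / identity]
E2: (y ∧ ¬x ∨ y ∧ x) ∧ ¬y ∨ ¬x ∨ ¬y
    = y ∧ ¬y ∨ ¬x ∨ ¬y   [distribution]
    = ¬x ∨ ¬y   [complement / identity]
Both reduce to ¬x ∨ ¬y, so they are equivalent.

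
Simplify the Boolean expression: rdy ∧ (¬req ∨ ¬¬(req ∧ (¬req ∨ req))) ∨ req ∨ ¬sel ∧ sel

rdy ∨ req

rdy ∧ (¬req ∨ ¬¬(req ∧ (¬req ∨ req))) ∨ req ∨ ¬sel ∧ sel
= rdy ∧ (¬req ∨ ¬¬req) ∨ req ∨ ¬sel ∧ sel   [complement / identity]
= rdy ∧ (¬req ∨ ¬¬req) ∨ req   [complement / identity]
= rdy ∧ (¬req ∨ req) ∨ req   [double negation]
= rdy ∨ req   [complement / identity]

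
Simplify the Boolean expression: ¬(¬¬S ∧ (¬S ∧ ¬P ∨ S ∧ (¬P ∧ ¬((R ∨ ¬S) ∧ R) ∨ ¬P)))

¬(¬¬S ∧ (¬S ∧ ¬P ∨ S ∧ (¬P ∧ ¬((R ∨ ¬S) ∧ R) ∨ ¬P)))
= ¬(¬¬S ∧ (¬S ∧ ¬P ∨ S ∧ (¬P ∧ ¬R ∨ ¬P)))   (absorption)
= ¬(¬¬S ∧ (¬S ∧ ¬P ∨ S ∧ ¬P))   (absorption)
= ¬(¬¬S ∧ ¬P)   (distribution)
= ¬S ∨ P   (De Morgan)

¬S ∨ P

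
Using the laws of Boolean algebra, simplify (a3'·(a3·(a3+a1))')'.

a3

(a3'·(a3·(a3+a1))')'
= (a3'·a3')'   [absorption]
= a3+a3   [De Morgan]
= a3   [idempotence]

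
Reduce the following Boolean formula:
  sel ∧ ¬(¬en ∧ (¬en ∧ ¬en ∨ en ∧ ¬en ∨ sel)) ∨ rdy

sel ∧ en ∨ rdy

sel ∧ ¬(¬en ∧ (¬en ∧ ¬en ∨ en ∧ ¬en ∨ sel)) ∨ rdy
= sel ∧ ¬(¬en ∧ (¬en ∨ sel)) ∨ rdy   (distribution)
= sel ∧ ¬¬en ∨ rdy   (absorption)
= sel ∧ en ∨ rdy   (double negation)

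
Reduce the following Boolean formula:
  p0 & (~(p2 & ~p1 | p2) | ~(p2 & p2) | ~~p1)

p0 & (~(p2 & ~p1 | p2) | ~(p2 & p2) | ~~p1)
= p0 & (~p2 | ~(p2 & p2) | ~~p1)   (absorption)
= p0 & (~p2 | ~(p2 & p2) | p1)   (double negation)
= p0 & (~p2 | ~p2 | p1)   (idempotence)
= p0 & (~p2 | p1)   (idempotence)

p0 & (~p2 | p1)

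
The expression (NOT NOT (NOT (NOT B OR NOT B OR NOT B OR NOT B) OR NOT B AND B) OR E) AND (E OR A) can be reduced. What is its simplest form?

(NOT NOT (NOT (NOT B OR NOT B OR NOT B OR NOT B) OR NOT B AND B) OR E) AND (E OR A)
= (NOT NOT (NOT (NOT B OR NOT B) OR NOT B AND B) OR E) AND (E OR A)   (idempotence)
= (NOT NOT (B AND B OR NOT B AND B) OR E) AND (E OR A)   (De Morgan)
= (B AND B OR NOT B AND B OR E) AND (E OR A)   (double negation)
= E OR (B AND B OR NOT B AND B) AND A   (distribution)
= E OR B AND A   (distribution)

E OR B AND A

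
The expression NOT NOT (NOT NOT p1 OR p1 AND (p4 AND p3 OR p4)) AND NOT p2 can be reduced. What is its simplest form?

NOT NOT (NOT NOT p1 OR p1 AND (p4 AND p3 OR p4)) AND NOT p2
= NOT NOT (p1 OR p1 AND (p4 AND p3 OR p4)) AND NOT p2
= NOT NOT (p1 OR p1 AND p4) AND NOT p2
= NOT NOT p1 AND NOT p2
= p1 AND NOT p2

p1 AND NOT p2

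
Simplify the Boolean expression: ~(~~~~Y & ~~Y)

~Y

~(~~~~Y & ~~Y)
= ~(~~Y & ~~Y)
= ~~~Y
= ~Y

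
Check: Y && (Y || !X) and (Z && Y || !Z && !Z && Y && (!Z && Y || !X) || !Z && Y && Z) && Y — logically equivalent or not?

E1: Y && (Y || !X)
    = Y   (absorption)
E2: (Z && Y || !Z && !Z && Y && (!Z && Y || !X) || !Z && Y && Z) && Y
    = (Z && Y || !Z && !Z && Y || !Z && Y && Z) && Y   (absorption)
    = (Z && Y || !Z && Y) && Y   (distribution)
    = Y && Y   (distribution)
    = Y   (idempotence)
Both reduce to Y, so they are equivalent.

Yes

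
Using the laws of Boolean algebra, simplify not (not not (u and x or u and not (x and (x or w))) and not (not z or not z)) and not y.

not (not not (u and x or u and not (x and (x or w))) and not (not z or not z)) and not y
= not (not not (u and x or u and not x) and not (not z or not z)) and not y   [absorption]
= not (not not u and not (not z or not z)) and not y   [distribution]
= (not u or not z or not z) and not y   [De Morgan]
= (not u or not z) and not y   [idempotence]

(not u or not z) and not y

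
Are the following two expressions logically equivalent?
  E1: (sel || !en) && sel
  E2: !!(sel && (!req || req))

Yes

E1: (sel || !en) && sel
    = sel   — absorption
E2: !!(sel && (!req || req))
    = !!sel   — complement / identity
    = sel   — double negation
Both reduce to sel, so they are equivalent.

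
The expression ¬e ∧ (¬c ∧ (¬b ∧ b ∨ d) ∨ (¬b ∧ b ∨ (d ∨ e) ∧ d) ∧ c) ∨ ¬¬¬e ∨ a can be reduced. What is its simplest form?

¬e ∨ a

¬e ∧ (¬c ∧ (¬b ∧ b ∨ d) ∨ (¬b ∧ b ∨ (d ∨ e) ∧ d) ∧ c) ∨ ¬¬¬e ∨ a
= ¬e ∧ (¬c ∧ (¬b ∧ b ∨ d) ∨ (¬b ∧ b ∨ d) ∧ c) ∨ ¬¬¬e ∨ a
= ¬e ∧ (¬b ∧ b ∨ d) ∨ ¬¬¬e ∨ a
= ¬e ∧ d ∨ ¬¬¬e ∨ a
= ¬e ∧ d ∨ ¬e ∨ a
= ¬e ∨ a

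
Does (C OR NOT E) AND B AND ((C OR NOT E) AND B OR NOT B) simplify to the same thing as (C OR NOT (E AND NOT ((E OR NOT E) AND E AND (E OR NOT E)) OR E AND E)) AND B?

Yes

E1: (C OR NOT E) AND B AND ((C OR NOT E) AND B OR NOT B)
    = (C OR NOT E) AND B   (absorption)
E2: (C OR NOT (E AND NOT ((E OR NOT E) AND E AND (E OR NOT E)) OR E AND E)) AND B
    = (C OR NOT (E AND NOT (E AND (E OR NOT E)) OR E AND E)) AND B   (complement / identity)
    = (C OR NOT (E AND NOT E OR E AND E)) AND B   (complement / identity)
    = (C OR NOT E) AND B   (distribution)
Both reduce to (C OR NOT E) AND B, so they are equivalent.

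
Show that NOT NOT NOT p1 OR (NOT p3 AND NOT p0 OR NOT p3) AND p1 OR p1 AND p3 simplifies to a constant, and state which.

TRUE

NOT NOT NOT p1 OR (NOT p3 AND NOT p0 OR NOT p3) AND p1 OR p1 AND p3
= NOT NOT NOT p1 OR NOT p3 AND p1 OR p1 AND p3   [absorption]
= NOT p1 OR NOT p3 AND p1 OR p1 AND p3   [double negation]
= NOT p1 OR p1   [distribution]
= TRUE   [complement]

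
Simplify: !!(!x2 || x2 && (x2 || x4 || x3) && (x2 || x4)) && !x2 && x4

!!(!x2 || x2 && (x2 || x4 || x3) && (x2 || x4)) && !x2 && x4
= !!(!x2 || x2 && (x2 || x4)) && !x2 && x4   — absorption
= !!(!x2 || x2) && !x2 && x4   — absorption
= (!x2 || x2) && !x2 && x4   — double negation
= !x2 && x4   — complement / identity

!x2 && x4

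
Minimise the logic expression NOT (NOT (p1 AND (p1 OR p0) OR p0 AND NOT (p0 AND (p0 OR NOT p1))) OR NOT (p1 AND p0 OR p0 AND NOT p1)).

NOT (NOT (p1 AND (p1 OR p0) OR p0 AND NOT (p0 AND (p0 OR NOT p1))) OR NOT (p1 AND p0 OR p0 AND NOT p1))
= NOT (NOT (p1 AND (p1 OR p0) OR p0 AND NOT p0) OR NOT (p1 AND p0 OR p0 AND NOT p1))   — absorption
= NOT (NOT (p1 AND (p1 OR p0) OR p0 AND NOT p0) OR NOT p0)   — distribution
= NOT (NOT (p1 AND (p1 OR p0)) OR NOT p0)   — complement / identity
= NOT (NOT p1 OR NOT p0)   — absorption
= p1 AND p0   — De Morgan

p1 AND p0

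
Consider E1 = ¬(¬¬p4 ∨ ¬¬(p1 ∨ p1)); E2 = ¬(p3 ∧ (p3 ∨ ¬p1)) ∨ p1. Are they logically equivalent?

No

E1: ¬(¬¬p4 ∨ ¬¬(p1 ∨ p1))
    = ¬p4 ∧ ¬(p1 ∨ p1)
    = ¬p4 ∧ ¬p1
E2: ¬(p3 ∧ (p3 ∨ ¬p1)) ∨ p1
    = ¬p3 ∨ p1
These differ: at p1=1, p3=0, p4=1, E1 = 0 but E2 = 1.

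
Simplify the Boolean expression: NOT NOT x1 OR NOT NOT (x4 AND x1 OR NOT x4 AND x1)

x1

NOT NOT x1 OR NOT NOT (x4 AND x1 OR NOT x4 AND x1)
= NOT NOT x1 OR x4 AND x1 OR NOT x4 AND x1   (double negation)
= x1 OR x4 AND x1 OR NOT x4 AND x1   (double negation)
= x1 OR x1   (distribution)
= x1   (idempotence)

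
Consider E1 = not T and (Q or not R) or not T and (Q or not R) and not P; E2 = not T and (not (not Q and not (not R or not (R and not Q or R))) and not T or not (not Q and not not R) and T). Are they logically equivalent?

E1: not T and (Q or not R) or not T and (Q or not R) and not P
    = not T and (Q or not R)
E2: not T and (not (not Q and not (not R or not (R and not Q or R))) and not T or not (not Q and not not R) and T)
    = not T and (not (not Q and not (not R or not R)) and not T or not (not Q and not not R) and T)
    = not T and (not (not Q and not not R) and not T or not (not Q and not not R) and T)
    = not T and not (not Q and not not R)
    = not T and (Q or not R)
Both reduce to not T and (Q or not R), so they are equivalent.

Yes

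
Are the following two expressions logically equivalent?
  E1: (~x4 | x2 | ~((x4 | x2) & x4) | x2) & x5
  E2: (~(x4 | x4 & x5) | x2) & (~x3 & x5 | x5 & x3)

Yes

E1: (~x4 | x2 | ~((x4 | x2) & x4) | x2) & x5
    = (~x4 | x2 | ~x4 | x2) & x5
    = (~x4 | x2) & x5
E2: (~(x4 | x4 & x5) | x2) & (~x3 & x5 | x5 & x3)
    = (~(x4 | x4 & x5) | x2) & x5
    = (~x4 | x2) & x5
Both reduce to (~x4 | x2) & x5, so they are equivalent.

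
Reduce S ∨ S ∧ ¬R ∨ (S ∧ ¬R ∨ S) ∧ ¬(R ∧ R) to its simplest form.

S

S ∨ S ∧ ¬R ∨ (S ∧ ¬R ∨ S) ∧ ¬(R ∧ R)
= S ∨ S ∧ ¬R ∨ (S ∧ ¬R ∨ S) ∧ ¬R   [idempotence]
= S ∨ S ∧ ¬R ∨ S ∧ ¬R   [absorption]
= S ∨ S ∧ ¬R   [absorption]
= S   [absorption]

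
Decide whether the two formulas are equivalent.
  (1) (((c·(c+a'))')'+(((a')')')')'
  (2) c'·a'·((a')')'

E1: (((c·(c+a'))')'+(((a')')')')'
    = (((c·(c+a'))')'+(a')')'
    = (c·(c+a'))'·a'
    = c'·a'
E2: c'·a'·((a')')'
    = c'·a'·a'
    = c'·a'
Both reduce to c'·a', so they are equivalent.

Yes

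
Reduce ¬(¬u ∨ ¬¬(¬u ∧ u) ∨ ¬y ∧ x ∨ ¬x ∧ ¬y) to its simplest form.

u ∧ y

¬(¬u ∨ ¬¬(¬u ∧ u) ∨ ¬y ∧ x ∨ ¬x ∧ ¬y)
= ¬(¬u ∨ ¬u ∧ u ∨ ¬y ∧ x ∨ ¬x ∧ ¬y)   [double negation]
= ¬(¬u ∨ ¬u ∧ u ∨ ¬y)   [distribution]
= ¬(¬u ∨ ¬y)   [complement / identity]
= u ∧ y   [De Morgan]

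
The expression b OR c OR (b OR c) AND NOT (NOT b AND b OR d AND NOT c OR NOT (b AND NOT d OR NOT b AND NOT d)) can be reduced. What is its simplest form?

b OR c

b OR c OR (b OR c) AND NOT (NOT b AND b OR d AND NOT c OR NOT (b AND NOT d OR NOT b AND NOT d))
= b OR c OR (b OR c) AND NOT (NOT b AND b OR d AND NOT c OR NOT NOT d)   [distribution]
= b OR c OR (b OR c) AND NOT (d AND NOT c OR NOT NOT d)   [complement / identity]
= b OR c OR (b OR c) AND NOT (d AND NOT c OR d)   [double negation]
= b OR c OR (b OR c) AND NOT d   [absorption]
= b OR c   [absorption]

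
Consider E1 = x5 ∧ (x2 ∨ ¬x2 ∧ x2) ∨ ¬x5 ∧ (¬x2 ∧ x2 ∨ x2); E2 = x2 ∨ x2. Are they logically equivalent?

E1: x5 ∧ (x2 ∨ ¬x2 ∧ x2) ∨ ¬x5 ∧ (¬x2 ∧ x2 ∨ x2)
    = x5 ∧ (x2 ∨ ¬x2 ∧ x2) ∨ ¬x5 ∧ x2   [complement / identity]
    = x5 ∧ x2 ∨ ¬x5 ∧ x2   [complement / identity]
    = x2   [distribution]
E2: x2 ∨ x2
    = x2   [idempotence]
Both reduce to x2, so they are equivalent.

Yes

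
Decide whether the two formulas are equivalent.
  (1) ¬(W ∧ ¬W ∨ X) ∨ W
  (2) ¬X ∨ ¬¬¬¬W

E1: ¬(W ∧ ¬W ∨ X) ∨ W
    = ¬X ∨ W
E2: ¬X ∨ ¬¬¬¬W
    = ¬X ∨ ¬¬W
    = ¬X ∨ W
Both reduce to ¬X ∨ W, so they are equivalent.

Yes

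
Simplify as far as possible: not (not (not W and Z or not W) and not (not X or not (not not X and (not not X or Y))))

not (not (not W and Z or not W) and not (not X or not (not not X and (not not X or Y))))
= not W and Z or not W or not X or not (not not X and (not not X or Y))   — De Morgan
= not W and Z or not W or not X or not not not X   — absorption
= not W or not X or not not not X   — absorption
= not W or not X or not X   — double negation
= not W or not X   — idempotence

not W or not X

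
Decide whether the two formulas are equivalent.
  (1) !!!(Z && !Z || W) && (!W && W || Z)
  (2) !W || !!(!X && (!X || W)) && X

No

E1: !!!(Z && !Z || W) && (!W && W || Z)
    = !!!(Z && !Z || W) && Z   — complement / identity
    = !!!W && Z   — complement / identity
    = !W && Z   — double negation
E2: !W || !!(!X && (!X || W)) && X
    = !W || !!!X && X   — absorption
    = !W || !X && X   — double negation
    = !W   — complement / identity
These differ: at W=0, X=0, Z=0, E1 = 0 but E2 = 1.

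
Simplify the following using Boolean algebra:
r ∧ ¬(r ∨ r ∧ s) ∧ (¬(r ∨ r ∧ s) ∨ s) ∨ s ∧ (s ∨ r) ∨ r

s ∨ r

r ∧ ¬(r ∨ r ∧ s) ∧ (¬(r ∨ r ∧ s) ∨ s) ∨ s ∧ (s ∨ r) ∨ r
= r ∧ ¬(r ∨ r ∧ s) ∧ (¬(r ∨ r ∧ s) ∨ s) ∨ s ∨ r   [absorption]
= r ∧ ¬(r ∨ r ∧ s) ∨ s ∨ r   [absorption]
= r ∧ ¬r ∨ s ∨ r   [absorption]
= s ∨ r   [complement / identity]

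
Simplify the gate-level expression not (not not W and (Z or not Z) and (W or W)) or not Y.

not W or not Y

not (not not W and (Z or not Z) and (W or W)) or not Y
= not (not not W and (Z or not Z) and W) or not Y   (idempotence)
= not (not not W and W) or not Y   (complement / identity)
= not (W and W) or not Y   (double negation)
= not W or not Y   (idempotence)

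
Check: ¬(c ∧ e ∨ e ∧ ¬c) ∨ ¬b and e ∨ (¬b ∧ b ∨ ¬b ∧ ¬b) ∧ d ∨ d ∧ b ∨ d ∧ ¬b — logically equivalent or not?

E1: ¬(c ∧ e ∨ e ∧ ¬c) ∨ ¬b
    = ¬e ∨ ¬b   — distribution
E2: e ∨ (¬b ∧ b ∨ ¬b ∧ ¬b) ∧ d ∨ d ∧ b ∨ d ∧ ¬b
    = e ∨ ¬b ∧ d ∨ d ∧ b ∨ d ∧ ¬b   — distribution
    = e ∨ d ∨ d ∧ ¬b   — distribution
    = e ∨ d   — absorption
These differ: at b=1, c=0, d=0, e=1, E1 = 0 but E2 = 1.

No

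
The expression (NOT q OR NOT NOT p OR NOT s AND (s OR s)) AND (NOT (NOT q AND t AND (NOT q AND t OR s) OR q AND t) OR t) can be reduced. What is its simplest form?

NOT q OR p

(NOT q OR NOT NOT p OR NOT s AND (s OR s)) AND (NOT (NOT q AND t AND (NOT q AND t OR s) OR q AND t) OR t)
= (NOT q OR NOT NOT p OR NOT s AND s) AND (NOT (NOT q AND t AND (NOT q AND t OR s) OR q AND t) OR t)   — idempotence
= (NOT q OR NOT NOT p) AND (NOT (NOT q AND t AND (NOT q AND t OR s) OR q AND t) OR t)   — complement / identity
= (NOT q OR p) AND (NOT (NOT q AND t AND (NOT q AND t OR s) OR q AND t) OR t)   — double negation
= (NOT q OR p) AND (NOT (NOT q AND t OR q AND t) OR t)   — absorption
= (NOT q OR p) AND (NOT t OR t)   — distribution
= NOT q OR p   — complement / identity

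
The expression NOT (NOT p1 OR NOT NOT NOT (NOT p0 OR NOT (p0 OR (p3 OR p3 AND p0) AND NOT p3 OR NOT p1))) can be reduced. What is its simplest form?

p1 AND NOT p0

NOT (NOT p1 OR NOT NOT NOT (NOT p0 OR NOT (p0 OR (p3 OR p3 AND p0) AND NOT p3 OR NOT p1)))
= NOT (NOT p1 OR NOT NOT NOT (NOT p0 OR NOT (p0 OR p3 AND NOT p3 OR NOT p1)))
= NOT (NOT p1 OR NOT NOT (p0 AND (p0 OR p3 AND NOT p3 OR NOT p1)))
= NOT (NOT p1 OR NOT NOT (p0 AND (p0 OR NOT p1)))
= NOT (NOT p1 OR NOT NOT p0)
= p1 AND NOT p0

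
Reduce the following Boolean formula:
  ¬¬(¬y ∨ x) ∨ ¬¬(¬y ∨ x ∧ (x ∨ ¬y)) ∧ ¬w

¬¬(¬y ∨ x) ∨ ¬¬(¬y ∨ x ∧ (x ∨ ¬y)) ∧ ¬w
= ¬¬(¬y ∨ x) ∨ ¬¬(¬y ∨ x) ∧ ¬w   — absorption
= ¬¬(¬y ∨ x)   — absorption
= ¬y ∨ x   — double negation

¬y ∨ x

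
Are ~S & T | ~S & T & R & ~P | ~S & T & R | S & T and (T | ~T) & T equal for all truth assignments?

E1: ~S & T | ~S & T & R & ~P | ~S & T & R | S & T
    = ~S & T | ~S & T & R | S & T
    = ~S & T | S & T
    = T
E2: (T | ~T) & T
    = T
Both reduce to T, so they are equivalent.

Yes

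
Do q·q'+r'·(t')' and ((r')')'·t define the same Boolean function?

Yes

E1: q·q'+r'·(t')'
    = r'·(t')'   [complement / identity]
    = r'·t   [double negation]
E2: ((r')')'·t
    = r'·t   [double negation]
Both reduce to r'·t, so they are equivalent.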